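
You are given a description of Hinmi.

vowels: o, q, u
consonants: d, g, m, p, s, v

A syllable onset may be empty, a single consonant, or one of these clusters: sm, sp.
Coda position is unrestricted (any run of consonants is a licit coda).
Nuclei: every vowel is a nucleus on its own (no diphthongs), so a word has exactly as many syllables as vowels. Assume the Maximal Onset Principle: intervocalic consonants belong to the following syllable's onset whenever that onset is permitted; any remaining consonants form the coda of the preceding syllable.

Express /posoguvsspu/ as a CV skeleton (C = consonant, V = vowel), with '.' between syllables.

The vowels are o, o, u, u — 4 nuclei, so 4 syllables.
/o…o/ gap (V1→V2): /s/ is a single consonant, so it becomes the next onset.
/o…u/ gap (V2→V3): just /g/ — single C goes to the following onset.
/u…u/ gap (V3→V4): /vssp/ splits as /vs/ + /sp/ (/sp/ is the longest suffix that is a licit onset).
So the parse is po.so.guvs.spu.
Mapping each syllable to C/V: /po/ → CV, /so/ → CV, /guvs/ → CVCC, /spu/ → CCV.

CV.CV.CVCC.CCV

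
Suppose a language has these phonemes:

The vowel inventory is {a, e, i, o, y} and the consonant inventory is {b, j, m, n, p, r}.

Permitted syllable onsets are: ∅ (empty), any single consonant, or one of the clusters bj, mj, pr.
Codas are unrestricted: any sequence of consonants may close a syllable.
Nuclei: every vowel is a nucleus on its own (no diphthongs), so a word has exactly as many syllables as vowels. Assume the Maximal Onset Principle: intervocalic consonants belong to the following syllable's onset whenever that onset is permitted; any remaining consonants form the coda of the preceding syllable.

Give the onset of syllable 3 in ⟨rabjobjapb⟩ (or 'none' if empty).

Nuclei (vowels): a, o, a → 3 syllables.
σ1/σ2 boundary: cluster /bj/ — /bj/ is itself a permitted onset, so the whole cluster goes right; preceding coda = ∅.
σ2/σ3 boundary: /bj/ — entire cluster is a permitted onset → onset /bj/, coda ∅.
So the parse is ra.bjo.bjapb.
Syllable 3 is /bjapb/: onset /bj/, nucleus /a/, coda /pb/.

bj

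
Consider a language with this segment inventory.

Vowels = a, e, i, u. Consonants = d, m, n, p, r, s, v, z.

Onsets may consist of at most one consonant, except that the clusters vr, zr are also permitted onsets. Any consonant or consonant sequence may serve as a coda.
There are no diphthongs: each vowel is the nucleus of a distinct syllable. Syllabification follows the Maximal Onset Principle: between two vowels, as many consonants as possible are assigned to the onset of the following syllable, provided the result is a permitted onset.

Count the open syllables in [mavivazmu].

3

Nuclei (vowels): a, i, a, u → 4 syllables.
Between /a/ (V1) and /i/ (V2): just /v/ — single C goes to the following onset.
Between /i/ (V2) and /a/ (V3): /v/ is a single consonant, so it becomes the next onset.
Between /a/ (V3) and /u/ (V4): /zm/; trying suffixes from longest down, /m/ is the first permitted one, so coda /z/ | onset /m/.
So the parse is ma.vi.vaz.mu.
Classifying each syllable: /ma/ (open), /vi/ (open), /vaz/ (closed), /mu/ (open).
Open syllables: 3.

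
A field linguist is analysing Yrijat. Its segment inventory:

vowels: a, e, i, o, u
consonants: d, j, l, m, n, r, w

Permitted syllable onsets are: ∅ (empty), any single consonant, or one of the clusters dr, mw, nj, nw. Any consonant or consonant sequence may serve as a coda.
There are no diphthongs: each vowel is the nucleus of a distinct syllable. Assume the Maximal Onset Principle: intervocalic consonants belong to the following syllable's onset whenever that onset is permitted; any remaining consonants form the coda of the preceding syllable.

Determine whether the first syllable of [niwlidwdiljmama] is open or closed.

Vowels present: i, i, i, a, a; each is a nucleus, giving 5 syllables.
Between /i/ (V1) and /i/ (V2): /wl/ — longest licit onset from the right is /l/, leaving /w/ as coda.
Between /i/ (V2) and /i/ (V3): cluster /dwd/ — the longest permitted-onset suffix is /d/; onset = /d/, preceding coda = /dw/.
Between /i/ (V3) and /a/ (V4): /ljm/ — longest licit onset from the right is /m/, leaving /lj/ as coda.
Between /a/ (V4) and /a/ (V5): just /m/ — single C goes to the following onset.
So the parse is niw.lidw.dilj.ma.ma.
Syllable 1 is /niw/ with coda /w/, so it is closed.

closed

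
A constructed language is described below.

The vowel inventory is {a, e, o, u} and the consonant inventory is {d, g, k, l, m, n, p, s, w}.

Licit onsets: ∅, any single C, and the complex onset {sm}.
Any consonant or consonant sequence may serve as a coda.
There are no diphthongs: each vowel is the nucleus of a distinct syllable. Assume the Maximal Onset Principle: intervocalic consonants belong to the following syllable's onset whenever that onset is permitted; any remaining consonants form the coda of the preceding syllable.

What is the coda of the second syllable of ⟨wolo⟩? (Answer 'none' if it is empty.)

Vowels present: o, o; each is a nucleus, giving 2 syllables.
V1 /o/ – V2 /o/: just /l/ — single C goes to the following onset.
So the parse is wo.lo.
Syllable 2 is /lo/: onset /l/, nucleus /o/, coda ∅.

none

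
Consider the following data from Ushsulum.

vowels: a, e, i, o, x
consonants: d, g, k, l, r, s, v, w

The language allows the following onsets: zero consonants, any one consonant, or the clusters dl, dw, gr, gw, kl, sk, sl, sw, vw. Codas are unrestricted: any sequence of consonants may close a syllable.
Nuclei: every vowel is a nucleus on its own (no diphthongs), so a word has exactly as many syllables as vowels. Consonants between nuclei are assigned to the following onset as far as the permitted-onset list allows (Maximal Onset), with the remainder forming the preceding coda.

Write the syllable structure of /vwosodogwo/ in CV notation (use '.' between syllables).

CCV.CV.CV.CCV

Vowels present: o, o, o, o; each is a nucleus, giving 4 syllables.
V1 /o/ – V2 /o/: just /s/ — single C goes to the following onset.
V2 /o/ – V3 /o/: /d/ → onset of the next syllable (single consonants are always licit onsets).
V3 /o/ – V4 /o/: /gw/ — entire cluster is a permitted onset → onset /gw/, coda ∅.
Syllabification: vwo.so.do.gwo.
Mapping each syllable to C/V: /vwo/ → CCV, /so/ → CV, /do/ → CV, /gwo/ → CCV.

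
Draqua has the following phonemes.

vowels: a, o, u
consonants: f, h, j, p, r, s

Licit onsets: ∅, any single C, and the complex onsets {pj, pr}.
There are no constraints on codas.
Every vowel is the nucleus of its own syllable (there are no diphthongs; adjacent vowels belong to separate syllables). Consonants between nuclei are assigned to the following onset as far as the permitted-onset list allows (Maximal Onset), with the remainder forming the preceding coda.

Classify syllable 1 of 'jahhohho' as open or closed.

closed

Nuclei (vowels): a, o, o → 3 syllables.
Between /a/ (V1) and /o/ (V2): /hh/; trying suffixes from longest down, /h/ is the first permitted one, so coda /h/ | onset /h/.
Between /o/ (V2) and /o/ (V3): /hh/ — longest licit onset from the right is /h/, leaving /h/ as coda.
Syllabification: jah.hoh.ho.
Syllable 1 is /jah/ with coda /h/, so it is closed.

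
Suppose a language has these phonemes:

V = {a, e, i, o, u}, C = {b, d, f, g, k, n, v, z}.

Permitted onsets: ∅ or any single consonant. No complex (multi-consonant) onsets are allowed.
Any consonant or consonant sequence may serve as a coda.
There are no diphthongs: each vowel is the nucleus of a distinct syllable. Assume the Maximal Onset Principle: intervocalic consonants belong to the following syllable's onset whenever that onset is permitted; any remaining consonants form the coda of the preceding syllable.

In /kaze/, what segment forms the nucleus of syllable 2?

Nuclei (vowels): a, e → 2 syllables.
The second nucleus (vowel 2 from the left) is /e/.

e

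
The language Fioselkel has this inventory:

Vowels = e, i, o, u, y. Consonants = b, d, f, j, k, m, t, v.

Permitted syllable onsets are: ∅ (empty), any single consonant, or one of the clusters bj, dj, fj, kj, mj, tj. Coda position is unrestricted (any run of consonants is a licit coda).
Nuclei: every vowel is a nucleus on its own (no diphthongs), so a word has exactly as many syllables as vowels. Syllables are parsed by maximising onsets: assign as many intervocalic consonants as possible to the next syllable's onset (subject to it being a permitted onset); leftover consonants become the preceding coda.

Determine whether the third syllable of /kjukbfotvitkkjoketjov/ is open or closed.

closed

Vowels present: u, o, i, o, e, o; each is a nucleus, giving 6 syllables.
σ1/σ2 boundary: /kbf/ splits as /kb/ + /f/ (/f/ is the longest suffix that is a licit onset).
σ2/σ3 boundary: /tv/ splits as /t/ + /v/ (/v/ is the longest suffix that is a licit onset).
σ3/σ4 boundary: cluster /tkkj/ — the longest permitted-onset suffix is /kj/; onset = /kj/, preceding coda = /tk/.
σ4/σ5 boundary: just /k/ — single C goes to the following onset.
σ5/σ6 boundary: cluster /tj/ — /tj/ is itself a permitted onset, so the whole cluster goes right; preceding coda = ∅.
Putting it together: kjukb.fot.vitk.kjo.ke.tjov.
Syllable 3 is /vitk/ with coda /tk/, so it is closed.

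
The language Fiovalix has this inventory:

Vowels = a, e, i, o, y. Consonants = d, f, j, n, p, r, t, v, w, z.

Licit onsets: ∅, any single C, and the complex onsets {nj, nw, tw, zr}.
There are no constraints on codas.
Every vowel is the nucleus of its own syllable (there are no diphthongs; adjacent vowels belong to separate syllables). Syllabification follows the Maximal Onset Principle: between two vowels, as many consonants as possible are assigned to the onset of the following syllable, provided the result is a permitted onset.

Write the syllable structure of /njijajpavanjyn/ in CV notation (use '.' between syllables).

Nuclei (vowels): i, a, a, a, y → 5 syllables.
σ1/σ2 boundary: /j/ is a single consonant, so it becomes the next onset.
σ2/σ3 boundary: /jp/ — longest licit onset from the right is /p/, leaving /j/ as coda.
σ3/σ4 boundary: /v/ → onset of the next syllable (single consonants are always licit onsets).
σ4/σ5 boundary: cluster /nj/ — /nj/ is itself a permitted onset, so the whole cluster goes right; preceding coda = ∅.
Putting it together: nji.jaj.pa.va.njyn.
Mapping each syllable to C/V: /nji/ → CCV, /jaj/ → CVC, /pa/ → CV, /va/ → CV, /njyn/ → CCVC.

CCV.CVC.CV.CV.CCVC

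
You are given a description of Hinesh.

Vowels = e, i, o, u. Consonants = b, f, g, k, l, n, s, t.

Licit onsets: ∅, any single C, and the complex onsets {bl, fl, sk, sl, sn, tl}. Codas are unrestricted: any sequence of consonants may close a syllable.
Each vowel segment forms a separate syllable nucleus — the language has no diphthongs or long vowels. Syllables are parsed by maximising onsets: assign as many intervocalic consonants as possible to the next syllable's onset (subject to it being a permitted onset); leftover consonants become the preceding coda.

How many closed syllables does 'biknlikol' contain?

Nuclei (vowels): i, i, o → 3 syllables.
Between /i/ (V1) and /i/ (V2): /knl/ — longest licit onset from the right is /l/, leaving /kn/ as coda.
Between /i/ (V2) and /o/ (V3): just /k/ — single C goes to the following onset.
Syllabification: bikn.li.kol.
Classifying each syllable: /bikn/ (closed), /li/ (open), /kol/ (closed).
Closed syllables: 2.

2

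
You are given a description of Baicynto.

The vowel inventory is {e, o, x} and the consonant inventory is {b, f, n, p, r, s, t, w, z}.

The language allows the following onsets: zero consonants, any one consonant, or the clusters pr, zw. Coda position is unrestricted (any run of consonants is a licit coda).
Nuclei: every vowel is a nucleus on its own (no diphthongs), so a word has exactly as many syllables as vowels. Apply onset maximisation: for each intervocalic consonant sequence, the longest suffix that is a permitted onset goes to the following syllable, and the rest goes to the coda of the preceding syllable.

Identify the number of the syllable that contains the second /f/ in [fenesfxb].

Nuclei (vowels): e, e, x → 3 syllables.
V1 /e/ – V2 /e/: /n/ → onset of the next syllable (single consonants are always licit onsets).
V2 /e/ – V3 /x/: /sf/ — longest licit onset from the right is /f/, leaving /s/ as coda.
Putting it together: fe.nes.fxb.
The second /f/ is in the onset of syllable 3 (/fxb/).

3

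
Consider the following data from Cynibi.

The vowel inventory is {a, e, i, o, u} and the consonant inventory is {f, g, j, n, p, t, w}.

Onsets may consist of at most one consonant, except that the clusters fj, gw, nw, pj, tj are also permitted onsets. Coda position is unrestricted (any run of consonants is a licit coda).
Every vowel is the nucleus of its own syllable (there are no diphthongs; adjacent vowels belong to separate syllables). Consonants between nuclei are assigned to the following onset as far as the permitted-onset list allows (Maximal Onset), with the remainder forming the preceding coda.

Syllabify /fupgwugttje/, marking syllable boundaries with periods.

Vowels present: u, u, e; each is a nucleus, giving 3 syllables.
Between /u/ (V1) and /u/ (V2): /pgw/; trying suffixes from longest down, /gw/ is the first permitted one, so coda /p/ | onset /gw/.
Between /u/ (V2) and /e/ (V3): /gttj/ splits as /gt/ + /tj/ (/tj/ is the longest suffix that is a licit onset).

fup.gwugt.tje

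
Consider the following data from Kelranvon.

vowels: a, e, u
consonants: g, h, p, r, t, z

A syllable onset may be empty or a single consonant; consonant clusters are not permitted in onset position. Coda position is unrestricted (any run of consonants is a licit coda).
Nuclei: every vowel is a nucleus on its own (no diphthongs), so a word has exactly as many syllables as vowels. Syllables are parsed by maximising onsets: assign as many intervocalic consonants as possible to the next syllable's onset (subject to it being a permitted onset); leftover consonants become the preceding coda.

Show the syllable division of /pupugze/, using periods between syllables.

The vowels are u, u, e — 3 nuclei, so 3 syllables.
V1 /u/ – V2 /u/: /p/ is a single consonant, so it becomes the next onset.
V2 /u/ – V3 /e/: cluster /gz/ — the longest permitted-onset suffix is /z/; onset = /z/, preceding coda = /g/.

pu.pug.ze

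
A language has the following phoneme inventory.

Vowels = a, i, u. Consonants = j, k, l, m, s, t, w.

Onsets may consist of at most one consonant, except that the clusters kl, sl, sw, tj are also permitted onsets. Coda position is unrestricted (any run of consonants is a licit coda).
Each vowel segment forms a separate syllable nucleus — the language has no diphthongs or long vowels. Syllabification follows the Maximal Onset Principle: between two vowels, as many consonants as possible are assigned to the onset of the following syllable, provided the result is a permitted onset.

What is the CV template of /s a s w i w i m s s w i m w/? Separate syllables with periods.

Nuclei (vowels): a, i, i, i → 4 syllables.
/a…i/ gap (V1→V2): cluster /sw/ — /sw/ is itself a permitted onset, so the whole cluster goes right; preceding coda = ∅.
/i…i/ gap (V2→V3): /w/ → onset of the next syllable (single consonants are always licit onsets).
/i…i/ gap (V3→V4): /mssw/; trying suffixes from longest down, /sw/ is the first permitted one, so coda /ms/ | onset /sw/.
So the parse is sa.swi.wims.swimw.
Mapping each syllable to C/V: /sa/ → CV, /swi/ → CCV, /wims/ → CVCC, /swimw/ → CCVCC.

CV.CCV.CVCC.CCVCC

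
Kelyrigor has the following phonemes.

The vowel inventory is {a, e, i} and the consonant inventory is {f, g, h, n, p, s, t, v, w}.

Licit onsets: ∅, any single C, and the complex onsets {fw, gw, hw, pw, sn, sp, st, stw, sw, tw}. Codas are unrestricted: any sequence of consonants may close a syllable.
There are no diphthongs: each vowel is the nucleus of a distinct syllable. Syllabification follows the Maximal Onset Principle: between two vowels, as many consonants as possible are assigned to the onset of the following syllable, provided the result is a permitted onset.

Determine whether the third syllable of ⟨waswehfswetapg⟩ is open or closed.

The vowels are a, e, e, a — 4 nuclei, so 4 syllables.
σ1/σ2 boundary: cluster /sw/ — /sw/ is itself a permitted onset, so the whole cluster goes right; preceding coda = ∅.
σ2/σ3 boundary: cluster /hfsw/ — the longest permitted-onset suffix is /sw/; onset = /sw/, preceding coda = /hf/.
σ3/σ4 boundary: just /t/ — single C goes to the following onset.
Putting it together: wa.swehf.swe.tapg.
Syllable 3 is /swe/; it ends in its nucleus with no coda, so it is open.

open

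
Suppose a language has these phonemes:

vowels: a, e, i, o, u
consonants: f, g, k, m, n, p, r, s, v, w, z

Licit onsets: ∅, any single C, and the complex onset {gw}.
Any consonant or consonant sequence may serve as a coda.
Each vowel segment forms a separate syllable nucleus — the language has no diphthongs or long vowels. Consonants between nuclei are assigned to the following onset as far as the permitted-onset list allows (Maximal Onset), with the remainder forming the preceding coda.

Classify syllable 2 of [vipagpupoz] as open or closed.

closed

Nuclei (vowels): i, a, u, o → 4 syllables.
σ1/σ2 boundary: /p/ is a single consonant, so it becomes the next onset.
σ2/σ3 boundary: /gp/; trying suffixes from longest down, /p/ is the first permitted one, so coda /g/ | onset /p/.
σ3/σ4 boundary: /p/ is a single consonant, so it becomes the next onset.
Result: vi.pag.pu.poz.
Syllable 2 is /pag/ with coda /g/, so it is closed.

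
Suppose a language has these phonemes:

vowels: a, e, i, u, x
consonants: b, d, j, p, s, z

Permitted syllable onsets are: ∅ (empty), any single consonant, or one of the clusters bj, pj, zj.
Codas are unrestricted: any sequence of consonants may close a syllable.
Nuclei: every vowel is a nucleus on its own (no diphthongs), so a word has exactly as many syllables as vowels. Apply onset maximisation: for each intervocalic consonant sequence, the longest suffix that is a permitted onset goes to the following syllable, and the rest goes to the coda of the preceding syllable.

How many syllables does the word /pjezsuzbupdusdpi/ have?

The vowels are e, u, u, u, i — 5 nuclei, so 5 syllables.

5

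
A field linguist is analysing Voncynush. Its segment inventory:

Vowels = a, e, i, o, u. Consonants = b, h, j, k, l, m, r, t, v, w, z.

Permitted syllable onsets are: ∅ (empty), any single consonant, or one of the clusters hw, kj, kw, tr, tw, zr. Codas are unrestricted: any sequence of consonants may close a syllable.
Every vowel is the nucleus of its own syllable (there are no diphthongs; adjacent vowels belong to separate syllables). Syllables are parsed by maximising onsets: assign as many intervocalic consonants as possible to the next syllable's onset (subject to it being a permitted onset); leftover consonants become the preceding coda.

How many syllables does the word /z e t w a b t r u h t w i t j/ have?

4

The vowels are e, a, u, i — 4 nuclei, so 4 syllables.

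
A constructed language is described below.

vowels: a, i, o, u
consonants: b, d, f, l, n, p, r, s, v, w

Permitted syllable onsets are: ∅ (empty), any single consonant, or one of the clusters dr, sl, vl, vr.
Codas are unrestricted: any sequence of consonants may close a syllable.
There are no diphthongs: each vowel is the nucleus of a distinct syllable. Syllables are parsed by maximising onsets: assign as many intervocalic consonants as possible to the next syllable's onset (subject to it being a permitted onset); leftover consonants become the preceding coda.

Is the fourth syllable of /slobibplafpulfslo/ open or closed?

closed

Vowels present: o, i, a, u, o; each is a nucleus, giving 5 syllables.
σ1/σ2 boundary: /b/ → onset of the next syllable (single consonants are always licit onsets).
σ2/σ3 boundary: cluster /bpl/ — the longest permitted-onset suffix is /l/; onset = /l/, preceding coda = /bp/.
σ3/σ4 boundary: /fp/; trying suffixes from longest down, /p/ is the first permitted one, so coda /f/ | onset /p/.
σ4/σ5 boundary: /lfsl/; trying suffixes from longest down, /sl/ is the first permitted one, so coda /lf/ | onset /sl/.
Result: slo.bibp.laf.pulf.slo.
Syllable 4 is /pulf/ with coda /lf/, so it is closed.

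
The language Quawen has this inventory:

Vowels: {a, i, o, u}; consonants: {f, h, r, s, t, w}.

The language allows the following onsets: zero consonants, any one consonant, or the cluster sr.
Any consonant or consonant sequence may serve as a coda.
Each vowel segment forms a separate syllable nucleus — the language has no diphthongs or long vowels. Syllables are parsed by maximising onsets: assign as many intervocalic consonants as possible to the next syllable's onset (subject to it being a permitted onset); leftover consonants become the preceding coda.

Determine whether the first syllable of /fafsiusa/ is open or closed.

closed

Vowels present: a, i, u, a; each is a nucleus, giving 4 syllables.
Between /a/ (V1) and /i/ (V2): /fs/; trying suffixes from longest down, /s/ is the first permitted one, so coda /f/ | onset /s/.
Between /i/ (V2) and /u/ (V3): nothing intervenes; syllable break is V.V.
Between /u/ (V3) and /a/ (V4): /s/ is a single consonant, so it becomes the next onset.
So the parse is faf.si.u.sa.
Syllable 1 is /faf/ with coda /f/, so it is closed.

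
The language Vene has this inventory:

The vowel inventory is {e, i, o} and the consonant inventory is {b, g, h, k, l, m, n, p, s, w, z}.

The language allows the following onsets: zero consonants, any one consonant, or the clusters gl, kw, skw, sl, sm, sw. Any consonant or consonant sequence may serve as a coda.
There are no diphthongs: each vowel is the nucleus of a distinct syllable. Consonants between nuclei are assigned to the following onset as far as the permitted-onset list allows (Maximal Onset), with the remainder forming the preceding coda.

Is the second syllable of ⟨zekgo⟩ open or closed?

Vowels present: e, o; each is a nucleus, giving 2 syllables.
Between /e/ (V1) and /o/ (V2): /kg/ splits as /k/ + /g/ (/g/ is the longest suffix that is a licit onset).
Syllabification: zek.go.
Syllable 2 is /go/; it ends in its nucleus with no coda, so it is open.

open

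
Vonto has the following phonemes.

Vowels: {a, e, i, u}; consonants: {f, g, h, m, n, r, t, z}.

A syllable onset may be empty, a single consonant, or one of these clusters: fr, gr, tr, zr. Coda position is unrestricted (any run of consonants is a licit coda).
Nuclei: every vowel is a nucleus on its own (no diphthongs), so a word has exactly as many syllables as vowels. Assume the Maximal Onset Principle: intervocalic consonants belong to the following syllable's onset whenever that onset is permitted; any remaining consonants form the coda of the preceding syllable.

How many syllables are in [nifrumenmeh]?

4

The vowels are i, u, e, e — 4 nuclei, so 4 syllables.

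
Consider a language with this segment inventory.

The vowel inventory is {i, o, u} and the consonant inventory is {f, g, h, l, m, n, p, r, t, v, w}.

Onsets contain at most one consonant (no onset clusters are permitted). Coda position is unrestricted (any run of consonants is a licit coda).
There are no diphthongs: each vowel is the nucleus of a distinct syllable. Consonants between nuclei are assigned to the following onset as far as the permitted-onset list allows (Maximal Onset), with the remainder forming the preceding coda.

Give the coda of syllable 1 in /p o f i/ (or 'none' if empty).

none

Nuclei (vowels): o, i → 2 syllables.
Between /o/ (V1) and /i/ (V2): /f/ → onset of the next syllable (single consonants are always licit onsets).
Putting it together: po.fi.
Syllable 1 is /po/: onset /p/, nucleus /o/, coda ∅.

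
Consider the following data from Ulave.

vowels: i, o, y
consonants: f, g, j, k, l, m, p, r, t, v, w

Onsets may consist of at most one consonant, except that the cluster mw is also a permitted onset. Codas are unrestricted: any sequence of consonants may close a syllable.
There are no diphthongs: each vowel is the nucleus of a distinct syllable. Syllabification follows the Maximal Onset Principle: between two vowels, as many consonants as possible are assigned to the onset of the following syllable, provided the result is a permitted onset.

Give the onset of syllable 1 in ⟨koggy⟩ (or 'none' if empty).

k

The vowels are o, y — 2 nuclei, so 2 syllables.
/o…y/ gap (V1→V2): /gg/ splits as /g/ + /g/ (/g/ is the longest suffix that is a licit onset).
Result: kog.gy.
Syllable 1 is /kog/: onset /k/, nucleus /o/, coda /g/.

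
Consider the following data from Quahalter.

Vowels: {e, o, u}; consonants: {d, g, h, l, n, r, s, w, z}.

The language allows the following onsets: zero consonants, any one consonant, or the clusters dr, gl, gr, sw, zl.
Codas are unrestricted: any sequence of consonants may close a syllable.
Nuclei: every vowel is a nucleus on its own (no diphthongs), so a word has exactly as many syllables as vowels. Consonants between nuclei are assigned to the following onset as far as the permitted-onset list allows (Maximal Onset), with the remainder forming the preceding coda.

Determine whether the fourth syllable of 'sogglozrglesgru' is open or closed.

The vowels are o, o, e, u — 4 nuclei, so 4 syllables.
V1 /o/ – V2 /o/: cluster /ggl/ — the longest permitted-onset suffix is /gl/; onset = /gl/, preceding coda = /g/.
V2 /o/ – V3 /e/: cluster /zrgl/ — the longest permitted-onset suffix is /gl/; onset = /gl/, preceding coda = /zr/.
V3 /e/ – V4 /u/: /sgr/ splits as /s/ + /gr/ (/gr/ is the longest suffix that is a licit onset).
Syllabification: sog.glozr.gles.gru.
Syllable 4 is /gru/; it ends in its nucleus with no coda, so it is open.

open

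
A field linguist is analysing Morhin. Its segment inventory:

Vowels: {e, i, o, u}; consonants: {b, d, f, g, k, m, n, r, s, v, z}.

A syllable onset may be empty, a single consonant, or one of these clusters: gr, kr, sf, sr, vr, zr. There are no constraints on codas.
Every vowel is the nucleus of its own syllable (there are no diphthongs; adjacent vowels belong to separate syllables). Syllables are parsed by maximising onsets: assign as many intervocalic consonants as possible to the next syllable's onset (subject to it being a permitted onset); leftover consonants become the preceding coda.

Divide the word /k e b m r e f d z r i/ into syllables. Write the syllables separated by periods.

Vowels present: e, e, i; each is a nucleus, giving 3 syllables.
/e…e/ gap (V1→V2): /bmr/ splits as /bm/ + /r/ (/r/ is the longest suffix that is a licit onset).
/e…i/ gap (V2→V3): /fdzr/ splits as /fd/ + /zr/ (/zr/ is the longest suffix that is a licit onset).

kebm.refd.zri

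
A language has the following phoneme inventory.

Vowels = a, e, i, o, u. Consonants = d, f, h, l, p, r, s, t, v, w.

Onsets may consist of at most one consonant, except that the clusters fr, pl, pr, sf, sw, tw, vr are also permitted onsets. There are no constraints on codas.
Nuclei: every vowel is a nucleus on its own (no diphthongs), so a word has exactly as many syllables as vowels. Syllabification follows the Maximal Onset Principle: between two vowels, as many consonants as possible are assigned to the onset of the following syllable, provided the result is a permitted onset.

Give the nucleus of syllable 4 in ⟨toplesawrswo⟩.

Nuclei (vowels): o, e, a, o → 4 syllables.
The fourth nucleus (vowel 4 from the left) is /o/.

o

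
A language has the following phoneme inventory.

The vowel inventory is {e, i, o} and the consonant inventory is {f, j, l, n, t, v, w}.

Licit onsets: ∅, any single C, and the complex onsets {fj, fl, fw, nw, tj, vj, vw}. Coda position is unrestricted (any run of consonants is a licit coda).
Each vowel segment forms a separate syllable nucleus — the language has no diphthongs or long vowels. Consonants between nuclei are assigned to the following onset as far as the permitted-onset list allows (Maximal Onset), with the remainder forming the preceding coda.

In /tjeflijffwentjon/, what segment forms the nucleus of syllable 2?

Vowels present: e, i, e, o; each is a nucleus, giving 4 syllables.
The second nucleus (vowel 2 from the left) is /i/.

i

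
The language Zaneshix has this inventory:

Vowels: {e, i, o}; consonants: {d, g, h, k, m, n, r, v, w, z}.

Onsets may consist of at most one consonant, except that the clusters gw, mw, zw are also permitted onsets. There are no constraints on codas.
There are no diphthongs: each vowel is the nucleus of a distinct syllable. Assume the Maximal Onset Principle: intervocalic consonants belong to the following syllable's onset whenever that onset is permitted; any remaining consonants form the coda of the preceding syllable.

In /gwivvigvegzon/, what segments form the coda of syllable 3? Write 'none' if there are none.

g

The vowels are i, i, e, o — 4 nuclei, so 4 syllables.
/i…i/ gap (V1→V2): cluster /vv/ — the longest permitted-onset suffix is /v/; onset = /v/, preceding coda = /v/.
/i…e/ gap (V2→V3): /gv/; trying suffixes from longest down, /v/ is the first permitted one, so coda /g/ | onset /v/.
/e…o/ gap (V3→V4): cluster /gz/ — the longest permitted-onset suffix is /z/; onset = /z/, preceding coda = /g/.
Result: gwiv.vig.veg.zon.
Syllable 3 is /veg/: onset /v/, nucleus /e/, coda /g/.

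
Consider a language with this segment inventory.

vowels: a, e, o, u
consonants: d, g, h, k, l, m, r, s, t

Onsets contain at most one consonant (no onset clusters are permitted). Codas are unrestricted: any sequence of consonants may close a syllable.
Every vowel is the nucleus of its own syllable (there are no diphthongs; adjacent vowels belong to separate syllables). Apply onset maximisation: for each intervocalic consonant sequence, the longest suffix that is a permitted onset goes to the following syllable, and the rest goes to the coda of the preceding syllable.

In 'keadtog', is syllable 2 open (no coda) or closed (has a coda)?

Nuclei (vowels): e, a, o → 3 syllables.
σ1/σ2 boundary: nothing intervenes; syllable break is V.V.
σ2/σ3 boundary: cluster /dt/ — the longest permitted-onset suffix is /t/; onset = /t/, preceding coda = /d/.
Syllabification: ke.ad.tog.
Syllable 2 is /ad/ with coda /d/, so it is closed.

closed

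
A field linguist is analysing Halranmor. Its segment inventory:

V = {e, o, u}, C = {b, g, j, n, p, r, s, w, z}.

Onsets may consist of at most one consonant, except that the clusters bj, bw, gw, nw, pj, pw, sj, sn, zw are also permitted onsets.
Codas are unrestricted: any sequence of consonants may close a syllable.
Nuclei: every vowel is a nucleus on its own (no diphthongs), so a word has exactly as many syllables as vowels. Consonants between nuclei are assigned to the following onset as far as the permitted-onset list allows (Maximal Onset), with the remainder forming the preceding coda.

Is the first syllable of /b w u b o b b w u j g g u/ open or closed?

Nuclei (vowels): u, o, u, u → 4 syllables.
Between /u/ (V1) and /o/ (V2): /b/ → onset of the next syllable (single consonants are always licit onsets).
Between /o/ (V2) and /u/ (V3): /bbw/; trying suffixes from longest down, /bw/ is the first permitted one, so coda /b/ | onset /bw/.
Between /u/ (V3) and /u/ (V4): /jgg/; trying suffixes from longest down, /g/ is the first permitted one, so coda /jg/ | onset /g/.
So the parse is bwu.bob.bwujg.gu.
Syllable 1 is /bwu/; it ends in its nucleus with no coda, so it is open.

open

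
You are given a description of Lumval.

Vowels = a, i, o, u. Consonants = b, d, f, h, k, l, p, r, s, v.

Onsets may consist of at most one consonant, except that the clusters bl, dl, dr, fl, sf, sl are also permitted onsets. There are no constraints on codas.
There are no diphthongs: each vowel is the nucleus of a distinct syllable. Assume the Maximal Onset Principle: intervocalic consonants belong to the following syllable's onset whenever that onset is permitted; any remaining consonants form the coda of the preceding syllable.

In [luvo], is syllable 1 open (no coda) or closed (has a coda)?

Nuclei (vowels): u, o → 2 syllables.
/u…o/ gap (V1→V2): /v/ is a single consonant, so it becomes the next onset.
So the parse is lu.vo.
Syllable 1 is /lu/; it ends in its nucleus with no coda, so it is open.

open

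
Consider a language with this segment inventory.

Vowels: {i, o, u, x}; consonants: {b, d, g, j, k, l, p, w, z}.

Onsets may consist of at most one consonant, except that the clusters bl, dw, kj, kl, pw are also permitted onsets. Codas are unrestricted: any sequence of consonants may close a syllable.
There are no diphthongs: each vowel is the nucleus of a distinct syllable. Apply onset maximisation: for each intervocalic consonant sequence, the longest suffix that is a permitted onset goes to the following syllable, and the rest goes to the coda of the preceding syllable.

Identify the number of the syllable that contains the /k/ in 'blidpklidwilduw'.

Nuclei (vowels): i, i, i, u → 4 syllables.
V1 /i/ – V2 /i/: /dpkl/ — longest licit onset from the right is /kl/, leaving /dp/ as coda.
V2 /i/ – V3 /i/: /dw/ — entire cluster is a permitted onset → onset /dw/, coda ∅.
V3 /i/ – V4 /u/: cluster /ld/ — the longest permitted-onset suffix is /d/; onset = /d/, preceding coda = /l/.
Putting it together: blidp.kli.dwil.duw.
The /k/ is in the onset of syllable 2 (/kli/).

2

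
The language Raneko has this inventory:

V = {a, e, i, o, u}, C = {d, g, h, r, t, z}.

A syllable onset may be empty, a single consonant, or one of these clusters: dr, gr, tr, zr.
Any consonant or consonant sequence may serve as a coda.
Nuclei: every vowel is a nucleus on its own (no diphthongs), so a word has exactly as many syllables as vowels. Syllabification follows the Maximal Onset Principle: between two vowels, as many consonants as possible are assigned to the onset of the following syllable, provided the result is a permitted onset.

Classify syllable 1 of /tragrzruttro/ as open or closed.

Vowels present: a, u, o; each is a nucleus, giving 3 syllables.
V1 /a/ – V2 /u/: /grzr/ — longest licit onset from the right is /zr/, leaving /gr/ as coda.
V2 /u/ – V3 /o/: /ttr/ splits as /t/ + /tr/ (/tr/ is the longest suffix that is a licit onset).
Result: tragr.zrut.tro.
Syllable 1 is /tragr/ with coda /gr/, so it is closed.

closed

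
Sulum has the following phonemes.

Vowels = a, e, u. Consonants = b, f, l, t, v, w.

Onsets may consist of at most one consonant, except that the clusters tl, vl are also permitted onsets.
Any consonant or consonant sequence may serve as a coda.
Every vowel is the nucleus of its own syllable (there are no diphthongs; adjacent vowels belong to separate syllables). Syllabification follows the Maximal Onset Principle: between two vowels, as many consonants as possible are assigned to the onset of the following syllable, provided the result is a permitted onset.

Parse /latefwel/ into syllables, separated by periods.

la.tef.wel

Vowels present: a, e, e; each is a nucleus, giving 3 syllables.
/a…e/ gap (V1→V2): just /t/ — single C goes to the following onset.
/e…e/ gap (V2→V3): /fw/; trying suffixes from longest down, /w/ is the first permitted one, so coda /f/ | onset /w/.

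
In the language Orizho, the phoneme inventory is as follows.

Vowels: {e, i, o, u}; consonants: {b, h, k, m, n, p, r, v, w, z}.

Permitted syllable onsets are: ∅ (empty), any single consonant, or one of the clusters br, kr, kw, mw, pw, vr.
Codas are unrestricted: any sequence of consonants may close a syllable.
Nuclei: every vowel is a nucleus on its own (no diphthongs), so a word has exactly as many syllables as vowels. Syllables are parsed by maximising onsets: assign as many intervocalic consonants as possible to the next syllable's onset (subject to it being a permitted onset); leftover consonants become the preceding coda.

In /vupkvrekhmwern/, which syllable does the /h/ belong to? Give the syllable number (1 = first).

The vowels are u, e, e — 3 nuclei, so 3 syllables.
/u…e/ gap (V1→V2): /pkvr/ splits as /pk/ + /vr/ (/vr/ is the longest suffix that is a licit onset).
/e…e/ gap (V2→V3): /khmw/ — longest licit onset from the right is /mw/, leaving /kh/ as coda.
Putting it together: vupk.vrekh.mwern.
The /h/ is in the coda of syllable 2 (/vrekh/).

2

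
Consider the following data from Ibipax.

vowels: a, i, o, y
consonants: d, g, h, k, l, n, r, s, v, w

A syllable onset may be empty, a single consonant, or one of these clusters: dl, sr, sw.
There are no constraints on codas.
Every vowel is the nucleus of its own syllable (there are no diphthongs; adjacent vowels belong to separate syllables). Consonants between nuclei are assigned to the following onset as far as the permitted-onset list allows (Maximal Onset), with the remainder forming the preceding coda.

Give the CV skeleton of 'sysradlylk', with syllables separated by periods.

CV.CCV.CCVCC

Nuclei (vowels): y, a, y → 3 syllables.
V1 /y/ – V2 /a/: /sr/ is a licit onset in full, so it all attaches to the next syllable.
V2 /a/ – V3 /y/: cluster /dl/ — /dl/ is itself a permitted onset, so the whole cluster goes right; preceding coda = ∅.
Result: sy.sra.dlylk.
Mapping each syllable to C/V: /sy/ → CV, /sra/ → CCV, /dlylk/ → CCVCC.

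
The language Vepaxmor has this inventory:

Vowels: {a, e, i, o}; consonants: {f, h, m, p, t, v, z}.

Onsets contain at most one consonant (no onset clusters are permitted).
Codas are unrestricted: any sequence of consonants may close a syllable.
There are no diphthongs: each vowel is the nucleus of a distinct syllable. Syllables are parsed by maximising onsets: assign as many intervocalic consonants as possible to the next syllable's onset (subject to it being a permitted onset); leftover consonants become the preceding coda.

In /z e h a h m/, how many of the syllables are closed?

1

Vowels present: e, a; each is a nucleus, giving 2 syllables.
/e…a/ gap (V1→V2): /h/ is a single consonant, so it becomes the next onset.
Putting it together: ze.hahm.
Classifying each syllable: /ze/ (open), /hahm/ (closed).
Closed syllables: 1.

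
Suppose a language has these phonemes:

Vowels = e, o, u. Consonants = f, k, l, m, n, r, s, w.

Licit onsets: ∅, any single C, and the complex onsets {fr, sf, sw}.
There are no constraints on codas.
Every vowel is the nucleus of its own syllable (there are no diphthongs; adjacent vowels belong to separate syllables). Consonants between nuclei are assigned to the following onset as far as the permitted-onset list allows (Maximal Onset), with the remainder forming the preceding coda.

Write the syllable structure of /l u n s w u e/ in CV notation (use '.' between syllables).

CVC.CCV.V

Nuclei (vowels): u, u, e → 3 syllables.
V1 /u/ – V2 /u/: cluster /nsw/ — the longest permitted-onset suffix is /sw/; onset = /sw/, preceding coda = /n/.
V2 /u/ – V3 /e/: no consonants, so the boundary falls immediately after /u/.
Result: lun.swu.e.
Mapping each syllable to C/V: /lun/ → CVC, /swu/ → CCV, /e/ → V.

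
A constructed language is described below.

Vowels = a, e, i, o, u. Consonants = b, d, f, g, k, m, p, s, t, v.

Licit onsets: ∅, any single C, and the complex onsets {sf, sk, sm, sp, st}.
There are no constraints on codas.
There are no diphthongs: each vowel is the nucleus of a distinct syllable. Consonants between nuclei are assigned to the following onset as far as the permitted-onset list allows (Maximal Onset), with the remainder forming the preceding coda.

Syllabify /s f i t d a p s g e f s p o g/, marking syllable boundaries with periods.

sfit.daps.gef.spog

Vowels present: i, a, e, o; each is a nucleus, giving 4 syllables.
Between /i/ (V1) and /a/ (V2): /td/ splits as /t/ + /d/ (/d/ is the longest suffix that is a licit onset).
Between /a/ (V2) and /e/ (V3): /psg/ splits as /ps/ + /g/ (/g/ is the longest suffix that is a licit onset).
Between /e/ (V3) and /o/ (V4): /fsp/ — longest licit onset from the right is /sp/, leaving /f/ as coda.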